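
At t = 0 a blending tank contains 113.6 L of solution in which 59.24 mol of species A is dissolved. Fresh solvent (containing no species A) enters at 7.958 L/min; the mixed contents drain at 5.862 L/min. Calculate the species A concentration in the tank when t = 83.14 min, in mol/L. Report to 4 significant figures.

0.01528 mol/L

Let m(t) be the amount of species A. Volume: V(t) = V₀ + (Q_in − Q_out) t = 113.6 + 2.09600 t; V(83.14) = 287.861 L.
No species A enters, so dm/dt = −Q_out · (m/V).
dm/m = −Q_out dt/(V₀ + 2.09600 t); integrating gives ln(m/m₀) = −(Q_out/(Q_in−Q_out)) ln(V/V₀).
m = m₀ (V₀/V)^(Q_out/(Q_in−Q_out)) = 59.24 × (113.6/287.861)^(2.79676) = 4.39816 mol.
C = m/V = 4.39816/287.861 = 0.0152787 mol/L.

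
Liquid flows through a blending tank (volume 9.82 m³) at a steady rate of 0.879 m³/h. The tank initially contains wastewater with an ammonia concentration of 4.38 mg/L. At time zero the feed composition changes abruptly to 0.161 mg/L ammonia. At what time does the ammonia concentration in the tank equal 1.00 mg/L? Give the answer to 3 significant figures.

18.0 h

Species balance: V dC/dt = Q(C_in − C) ⇒ τ = V/Q = 11.172 h.
C(t) = C_in + (C₀ − C_in) e^(−t/τ). Set C = 1.00 and solve for t:
e^(−t/τ) = (C − C_in)/(C₀ − C_in) = (1.00 − 0.161)/(4.38 − 0.161) = 0.19886
t = −τ ln(…) = 11.172 × 1.6151 = 18.044 h.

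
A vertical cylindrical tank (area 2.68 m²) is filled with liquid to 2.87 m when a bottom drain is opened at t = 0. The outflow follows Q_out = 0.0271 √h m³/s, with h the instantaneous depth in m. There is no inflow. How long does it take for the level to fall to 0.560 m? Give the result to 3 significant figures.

Unsteady balance on liquid volume: A dh/dt = −0.0271 √h.
∫ h^(−1/2) dh = −(0.0271/A) ∫ dt, giving 2√h = 2√h₀ − (0.0271/A) t.
t = 2A(√h₀ − √h)/0.0271 = 2·2.68·(√2.87 − √0.560)/0.0271
  = 5.3600 × (1.6941 − 0.74833) / 0.0271 = 187.06 s.

187 s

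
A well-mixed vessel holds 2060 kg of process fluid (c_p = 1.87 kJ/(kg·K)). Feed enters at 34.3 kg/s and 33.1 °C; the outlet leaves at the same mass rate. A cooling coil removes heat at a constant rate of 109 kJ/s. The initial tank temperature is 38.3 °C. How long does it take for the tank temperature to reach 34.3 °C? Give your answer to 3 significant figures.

52.1 s

Energy balance: M c_p dT/dt = ṁ c_p (T_in − T) − 109.
τ = M/ṁ = 60.058 s; T_ss = T_in − Q̇/(ṁ c_p) = 31.401 °C.
T(t) = T_ss + (T₀ − T_ss) e^(−t/τ). Set T = 34.3:
e^(−t/τ) = (34.3 − 31.401)/(38.3 − 31.401) = 0.42024
t = −60.058 · ln(0.42024) = 52.067 s.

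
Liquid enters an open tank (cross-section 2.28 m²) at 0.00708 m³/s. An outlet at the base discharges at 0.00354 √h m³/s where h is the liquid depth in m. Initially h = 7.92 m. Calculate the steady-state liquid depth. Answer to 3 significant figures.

Level balance: A dh/dt = 0.00708 − 0.00354 √h. Setting dh/dt = 0:
Q_in = 0.00354 √h_ss ⇒ √h_ss = 0.00708/0.00354 = 2.0000.
h_ss = 2.0000² = 4.0000 m. (Since h₀ = 7.92 m > h_ss, the level will fall toward this value.)

4.00 m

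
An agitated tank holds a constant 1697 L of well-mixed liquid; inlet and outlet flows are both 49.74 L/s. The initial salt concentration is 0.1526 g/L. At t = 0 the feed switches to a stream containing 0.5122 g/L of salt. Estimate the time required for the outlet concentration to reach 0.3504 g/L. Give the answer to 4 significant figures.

27.25 s

Species balance: V dC/dt = Q(C_in − C) ⇒ τ = V/Q = 34.1174 s.
C(t) = C_in + (C₀ − C_in) e^(−t/τ). Set C = 0.3504 and solve for t:
e^(−t/τ) = (C − C_in)/(C₀ − C_in) = (0.3504 − 0.5122)/(0.1526 − 0.5122) = 0.449944
t = −τ ln(…) = 34.1174 × 0.798631 = 27.2472 s.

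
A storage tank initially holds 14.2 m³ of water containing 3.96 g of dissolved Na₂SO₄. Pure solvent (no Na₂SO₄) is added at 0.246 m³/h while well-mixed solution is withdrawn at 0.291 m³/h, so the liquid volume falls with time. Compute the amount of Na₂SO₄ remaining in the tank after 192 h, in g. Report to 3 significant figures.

Total volume: dV/dt = Q_in − Q_out = -0.045000 m³/h, so V(t) = 14.2 − 0.045000 t and V(192) = 5.5600 m³.
Species balance (pure solvent in): dm/dt = −Q_out · m/V(t).
Separate: dm/m = −Q_out dt/V(t) ⇒ ln(m/m₀) = −(Q_out/(Q_in−Q_out)) ln(V/V₀).
m = m₀ (V₀/V)^(Q_out/(Q_in−Q_out)) = 3.96 × (14.2/5.5600)^(-6.4667) = 0.0092126 g.

0.00921 g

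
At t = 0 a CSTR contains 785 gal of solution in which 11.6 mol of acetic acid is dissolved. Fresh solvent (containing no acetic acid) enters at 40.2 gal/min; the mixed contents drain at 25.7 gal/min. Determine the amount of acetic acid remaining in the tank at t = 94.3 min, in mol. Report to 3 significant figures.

1.94 mol

Let m(t) be the amount of acetic acid. Volume: V(t) = V₀ + (Q_in − Q_out) t = 785 + 14.500 t; V(94.3) = 2152.4 gal.
Solute balance: dm/dt = 0 − Q_out C = −Q_out m/V(t).
Separate: dm/m = −Q_out dt/V(t) ⇒ ln(m/m₀) = −(Q_out/(Q_in−Q_out)) ln(V/V₀).
m = m₀ (V₀/V)^(Q_out/(Q_in−Q_out)) = 11.6 × (785/2152.4)^(1.7724) = 1.9412 mol.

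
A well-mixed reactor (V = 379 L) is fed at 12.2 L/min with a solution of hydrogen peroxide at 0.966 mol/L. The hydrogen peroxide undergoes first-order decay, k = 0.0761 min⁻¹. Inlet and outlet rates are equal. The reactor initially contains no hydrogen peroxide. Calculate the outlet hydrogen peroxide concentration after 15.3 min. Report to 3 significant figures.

V dC/dt = Q(C_in − C) − k V C.
This is linear with rate a = Q/V + k = 0.10829 min⁻¹.
C_ss = Q C_in/(Q + kV) = 0.28715 mol/L; C(t) = C_ss + (C₀ − C_ss) e^(−a t).
C(15.3) = 0.28715 + (-0.28715)·e^(−0.10829·15.3) = 0.28715 + (-0.28715)·0.19074 = 0.23238 mol/L.

0.232 mol/L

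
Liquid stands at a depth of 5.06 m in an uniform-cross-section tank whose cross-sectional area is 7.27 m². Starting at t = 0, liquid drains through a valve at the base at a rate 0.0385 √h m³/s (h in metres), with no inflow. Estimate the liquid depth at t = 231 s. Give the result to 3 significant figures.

A dh/dt = −Q_out = −0.0385 √h.
Separate and integrate: 2(√h − √h₀) = −(0.0385/A) t.
√h = √5.06 − 0.0385·231/(2·7.27) = 2.2494 − 0.61166 = 1.6378.
h = 1.6378² = 2.6823 m.

2.68 m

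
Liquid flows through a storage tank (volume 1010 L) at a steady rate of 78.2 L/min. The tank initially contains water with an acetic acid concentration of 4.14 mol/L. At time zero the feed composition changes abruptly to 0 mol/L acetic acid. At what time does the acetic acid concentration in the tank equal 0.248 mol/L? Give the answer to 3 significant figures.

Species balance on the tank: V dC/dt = Q(C_in − C), so τ = V/Q = 12.916 min.
C(t) = C_in + (C₀ − C_in) e^(−t/τ). Set C = 0.248 and solve for t:
e^(−t/τ) = (C − C_in)/(C₀ − C_in) = (0.248 − 0)/(4.14 − 0) = 0.059903
t = −τ ln(…) = 12.916 × 2.8150 = 36.358 min.

36.4 min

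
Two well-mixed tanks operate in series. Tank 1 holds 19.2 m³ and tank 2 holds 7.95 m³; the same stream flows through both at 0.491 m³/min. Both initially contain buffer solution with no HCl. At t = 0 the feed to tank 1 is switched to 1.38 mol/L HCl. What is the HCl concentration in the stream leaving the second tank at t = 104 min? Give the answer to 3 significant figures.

1.22 mol/L

Species balance on tank i: dCᵢ/dt = (Cᵢ₋₁ − Cᵢ)/τᵢ with τᵢ = Vᵢ/Q.
τ₁ = 19.2/0.491 = 39.104 min; τ₂ = 7.95/0.491 = 16.191 min.
Solving the cascade with C₁(0)=C₂(0)=0 gives C₂(t) = C_in[1 − (τ₁ e^(−t/τ₁) − τ₂ e^(−t/τ₂))/(τ₁ − τ₂)].
At t = 104: e^(−t/τ₁) = 0.069977, e^(−t/τ₂) = 0.0016235.
C₂ = 1.38·[1 − (39.104·0.069977 − 16.191·0.0016235)/(22.912)] = 1.38·0.88172 = 1.2168 mol/L.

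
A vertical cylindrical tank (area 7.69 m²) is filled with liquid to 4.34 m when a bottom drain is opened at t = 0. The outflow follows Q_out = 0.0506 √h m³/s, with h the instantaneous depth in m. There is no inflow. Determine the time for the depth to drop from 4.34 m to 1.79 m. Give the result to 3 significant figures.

A dh/dt = −Q_out = −0.0506 √h.
∫ h^(−1/2) dh = −(0.0506/A) ∫ dt, giving 2√h = 2√h₀ − (0.0506/A) t.
t = 2A(√h₀ − √h)/0.0506 = 2·7.69·(√4.34 − √1.79)/0.0506
  = 15.380 × (2.0833 − 1.3379) / 0.0506 = 226.55 s.

227 s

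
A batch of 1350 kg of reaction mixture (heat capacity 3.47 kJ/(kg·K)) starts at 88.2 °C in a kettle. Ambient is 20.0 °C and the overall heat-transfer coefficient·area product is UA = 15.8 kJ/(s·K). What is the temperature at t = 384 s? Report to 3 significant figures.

38.7 °C

First-law balance (no shaft work): M c_p dT/dt = −UA(T − T_amb).
dT/dt = (T_ss − T)/τ with T_ss = T_amb = 20.000 °C, τ = M c_p/UA = 1350·3.47/15.8 = 296.49 s.
T approaches T_ss exponentially: T(t) = T_ss + (T₀ − T_ss) e^(−t/τ).
T(384) = 20.000 + (68.200)·0.27385 = 38.677 °C.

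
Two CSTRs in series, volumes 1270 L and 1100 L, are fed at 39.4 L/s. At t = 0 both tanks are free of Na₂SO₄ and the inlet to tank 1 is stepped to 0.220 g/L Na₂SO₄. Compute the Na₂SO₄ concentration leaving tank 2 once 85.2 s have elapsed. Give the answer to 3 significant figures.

0.170 g/L

Time constants: τᵢ = Vᵢ/Q for each well-mixed tank.
τ₁ = 1270/39.4 = 32.234 s; τ₂ = 1100/39.4 = 27.919 s.
Tank 1: C₁ = C_in(1 − e^(−t/τ₁)). Tank 2 (τ₁ ≠ τ₂): C₂ = C_in[1 − (τ₁ e^(−t/τ₁) − τ₂ e^(−t/τ₂))/(τ₁ − τ₂)].
At t = 85.2: e^(−t/τ₁) = 0.071132, e^(−t/τ₂) = 0.047278.
C₂ = 0.220·[1 − (32.234·0.071132 − 27.919·0.047278)/(4.3147)] = 0.220·0.77452 = 0.17039 g/L.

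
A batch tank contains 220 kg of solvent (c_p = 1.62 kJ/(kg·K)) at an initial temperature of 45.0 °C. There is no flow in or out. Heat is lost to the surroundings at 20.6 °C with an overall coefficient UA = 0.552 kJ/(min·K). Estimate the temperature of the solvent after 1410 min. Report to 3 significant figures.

First-law balance (no shaft work): M c_p dT/dt = −UA(T − T_amb).
dT/dt = (T_ss − T)/τ with T_ss = T_amb = 20.600 °C, τ = M c_p/UA = 220·1.62/0.552 = 645.65 min.
Integrating: T(t) = T_ss + (T₀ − T_ss) e^(−t/τ).
T(1410) = 20.600 + (24.400)·0.11261 = 23.348 °C.

23.3 °C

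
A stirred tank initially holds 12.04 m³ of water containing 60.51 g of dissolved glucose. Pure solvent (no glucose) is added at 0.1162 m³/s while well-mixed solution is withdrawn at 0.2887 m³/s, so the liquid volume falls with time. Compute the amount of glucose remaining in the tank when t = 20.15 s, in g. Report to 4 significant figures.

Let m(t) be the amount of glucose. Volume: V(t) = V₀ + (Q_in − Q_out) t = 12.04 − 0.172500 t; V(20.15) = 8.56412 m³.
Species balance (pure solvent in): dm/dt = −Q_out · m/V(t).
Separate: dm/m = −Q_out dt/V(t) ⇒ ln(m/m₀) = −(Q_out/(Q_in−Q_out)) ln(V/V₀).
m = m₀ (V₀/V)^(Q_out/(Q_in−Q_out)) = 60.51 × (12.04/8.56412)^(-1.67362) = 34.2157 g.

34.22 g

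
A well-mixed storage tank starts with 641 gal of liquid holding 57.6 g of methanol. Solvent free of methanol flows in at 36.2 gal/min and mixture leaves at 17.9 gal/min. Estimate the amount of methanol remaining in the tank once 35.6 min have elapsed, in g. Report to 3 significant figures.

Total volume: dV/dt = Q_in − Q_out = 18.300 gal/min, so V(t) = 641 + 18.300 t and V(35.6) = 1292.5 gal.
Solute balance: dm/dt = 0 − Q_out C = −Q_out m/V(t).
dm/m = −Q_out dt/(V₀ + 18.300 t); integrating gives ln(m/m₀) = −(Q_out/(Q_in−Q_out)) ln(V/V₀).
m = m₀ (V₀/V)^(Q_out/(Q_in−Q_out)) = 57.6 × (641/1292.5)^(0.97814) = 29.008 g.

29.0 g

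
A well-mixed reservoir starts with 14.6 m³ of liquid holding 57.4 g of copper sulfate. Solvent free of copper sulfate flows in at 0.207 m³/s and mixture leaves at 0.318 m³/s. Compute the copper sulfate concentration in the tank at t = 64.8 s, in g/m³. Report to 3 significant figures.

1.11 g/m³

Total volume: dV/dt = Q_in − Q_out = -0.11100 m³/s, so V(t) = 14.6 − 0.11100 t and V(64.8) = 7.4072 m³.
No copper sulfate enters, so dm/dt = −Q_out · (m/V).
dm/m = −Q_out dt/(V₀ − 0.11100 t); integrating gives ln(m/m₀) = −(Q_out/(Q_in−Q_out)) ln(V/V₀).
m = m₀ (V₀/V)^(Q_out/(Q_in−Q_out)) = 57.4 × (14.6/7.4072)^(-2.8649) = 8.2156 g.
C = m/V = 8.2156/7.4072 = 1.1091 g/m³.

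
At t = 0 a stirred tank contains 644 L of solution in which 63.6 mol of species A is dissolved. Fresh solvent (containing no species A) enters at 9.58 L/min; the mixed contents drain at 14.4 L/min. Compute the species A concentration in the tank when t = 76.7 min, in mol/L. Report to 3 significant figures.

Total volume: dV/dt = Q_in − Q_out = -4.8200 L/min, so V(t) = 644 − 4.8200 t and V(76.7) = 274.31 L.
No species A enters, so dm/dt = −Q_out · (m/V).
dm/m = −Q_out dt/(V₀ − 4.8200 t); integrating gives ln(m/m₀) = −(Q_out/(Q_in−Q_out)) ln(V/V₀).
m = m₀ (V₀/V)^(Q_out/(Q_in−Q_out)) = 63.6 × (644/274.31)^(-2.9876) = 4.9673 mol.
C = m/V = 4.9673/274.31 = 0.018109 mol/L.

0.0181 mol/L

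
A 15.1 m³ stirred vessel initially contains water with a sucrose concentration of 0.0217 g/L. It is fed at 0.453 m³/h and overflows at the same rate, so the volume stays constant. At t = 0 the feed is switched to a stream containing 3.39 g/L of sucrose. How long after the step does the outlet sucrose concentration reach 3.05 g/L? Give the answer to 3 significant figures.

76.4 h

Species balance: V dC/dt = Q(C_in − C) ⇒ τ = V/Q = 33.333 h.
C(t) = C_in + (C₀ − C_in) e^(−t/τ). Set C = 3.05 and solve for t:
e^(−t/τ) = (C − C_in)/(C₀ − C_in) = (3.05 − 3.39)/(0.0217 − 3.39) = 0.10094
t = −τ ln(…) = 33.333 × 2.2932 = 76.441 h.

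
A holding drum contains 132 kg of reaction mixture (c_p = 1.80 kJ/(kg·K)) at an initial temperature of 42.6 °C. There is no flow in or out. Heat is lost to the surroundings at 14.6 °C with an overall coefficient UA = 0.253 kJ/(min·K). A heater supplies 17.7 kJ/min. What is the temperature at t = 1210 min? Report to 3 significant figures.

73.0 °C

Lumped-capacitance energy balance: M c_p dT/dt = UA(T_amb − T) + Q̇.
dT/dt = (T_ss − T)/τ with T_ss = T_amb + Q̇/UA = 14.6 + 17.7/0.253 = 84.560 °C, τ = M c_p/UA = 132·1.80/0.253 = 939.13 min.
This is linear first-order; T(t) = T_ss + (T₀ − T_ss) e^(−t/τ).
T(1210) = 84.560 + (-41.960)·0.27570 = 72.992 °C.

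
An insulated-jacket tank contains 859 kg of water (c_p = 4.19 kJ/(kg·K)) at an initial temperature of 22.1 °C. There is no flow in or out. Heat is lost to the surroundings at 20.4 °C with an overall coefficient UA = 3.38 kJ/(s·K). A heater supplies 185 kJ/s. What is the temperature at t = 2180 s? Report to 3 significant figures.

68.3 °C

Heat balance on the well-mixed liquid: M c_p dT/dt = −UA(T − T_amb) + Q̇.
dT/dt = (T_ss − T)/τ with T_ss = T_amb + Q̇/UA = 20.4 + 185/3.38 = 75.134 °C, τ = M c_p/UA = 859·4.19/3.38 = 1064.9 s.
T approaches T_ss exponentially: T(t) = T_ss + (T₀ − T_ss) e^(−t/τ).
T(2180) = 75.134 + (-53.034)·0.12909 = 68.287 °C.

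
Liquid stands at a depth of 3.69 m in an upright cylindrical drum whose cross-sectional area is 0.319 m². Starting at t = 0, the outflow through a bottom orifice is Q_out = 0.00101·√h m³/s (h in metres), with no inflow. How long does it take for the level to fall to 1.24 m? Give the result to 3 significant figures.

510 s

With no inflow, A dh/dt = −0.00101 √h.
∫ h^(−1/2) dh = −(0.00101/A) ∫ dt, giving 2√h = 2√h₀ − (0.00101/A) t.
t = 2A(√h₀ − √h)/0.00101 = 2·0.319·(√3.69 − √1.24)/0.00101
  = 0.63800 × (1.9209 − 1.1136) / 0.00101 = 510.01 s.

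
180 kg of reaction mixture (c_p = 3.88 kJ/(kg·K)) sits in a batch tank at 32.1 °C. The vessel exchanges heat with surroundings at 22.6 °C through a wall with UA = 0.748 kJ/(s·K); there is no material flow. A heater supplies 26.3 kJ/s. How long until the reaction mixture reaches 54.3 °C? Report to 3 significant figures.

M c_p dT/dt = −UA(T − T_amb) + Q̇.
τ = M c_p/UA = 933.69 s; T_ss = T_amb + Q̇/UA = 22.6 + 26.3/0.748 = 57.760 °C.
T(t) = T_ss + (T₀ − T_ss)e^(−t/τ); set T = 54.3:
t = −τ ln[(T − T_ss)/(T₀ − T_ss)] = −933.69 · ln(0.13485) = 1870.7 s.

1870 s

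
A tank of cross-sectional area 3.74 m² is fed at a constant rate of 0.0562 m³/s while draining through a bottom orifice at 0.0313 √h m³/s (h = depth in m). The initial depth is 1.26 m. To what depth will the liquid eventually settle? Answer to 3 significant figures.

3.22 m

A dh/dt = Q_in − 0.0313 √h. Steady state requires inflow = outflow:
Q_in = 0.0313 √h_ss ⇒ √h_ss = 0.0562/0.0313 = 1.7955.
h_ss = 1.7955² = 3.2239 m. (Since h₀ = 1.26 m < h_ss, the level will rise toward this value.)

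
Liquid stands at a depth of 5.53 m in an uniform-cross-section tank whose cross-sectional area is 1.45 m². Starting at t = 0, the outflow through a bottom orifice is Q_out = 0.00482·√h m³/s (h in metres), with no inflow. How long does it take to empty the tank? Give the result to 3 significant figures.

Volume balance on the tank: A dh/dt = −0.00482 √h.
∫ h^(−1/2) dh = −(0.00482/A) ∫ dt, giving 2√h = 2√h₀ − (0.00482/A) t.
Tank is empty when √h = 0: t_empty = 2A√h₀/0.00482.
t_empty = 2·1.45·√5.53/0.00482 = 2.9000·2.3516/0.00482 = 1414.9 s.

1410 s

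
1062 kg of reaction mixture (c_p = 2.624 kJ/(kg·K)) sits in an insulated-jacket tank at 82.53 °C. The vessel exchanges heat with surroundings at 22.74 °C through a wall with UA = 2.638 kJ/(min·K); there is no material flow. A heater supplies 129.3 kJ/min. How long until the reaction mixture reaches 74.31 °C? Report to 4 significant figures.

1520 min

Lumped-capacitance energy balance: M c_p dT/dt = UA(T_amb − T) + Q̇.
τ = M c_p/UA = 1056.36 min; T_ss = T_amb + Q̇/UA = 22.74 + 129.3/2.638 = 71.7544 °C.
T(t) = T_ss + (T₀ − T_ss)e^(−t/τ); set T = 74.31:
t = −τ ln[(T − T_ss)/(T₀ − T_ss)] = −1056.36 · ln(0.237165) = 1520.11 min.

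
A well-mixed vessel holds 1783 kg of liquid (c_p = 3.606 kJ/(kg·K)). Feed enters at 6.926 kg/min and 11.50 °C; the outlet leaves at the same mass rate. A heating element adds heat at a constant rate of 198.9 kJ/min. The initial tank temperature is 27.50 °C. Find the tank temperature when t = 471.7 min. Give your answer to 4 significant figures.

M c_p dT/dt = ṁ c_p (T_in − T) + Q̇.
Rearrange: dT/dt = (T_ss − T)/τ with τ = M/ṁ = 257.436 min and T_ss = T_in + Q̇/(ṁ c_p) = 19.4639 °C.
This is linear first-order; T(t) = T_ss + (T₀ − T_ss) e^(−t/τ).
T(471.7) = 19.4639 + (8.03609)·e^(−471.7/257.436) = 19.4639 + (8.03609)·0.160045 = 20.7500 °C.

20.75 °C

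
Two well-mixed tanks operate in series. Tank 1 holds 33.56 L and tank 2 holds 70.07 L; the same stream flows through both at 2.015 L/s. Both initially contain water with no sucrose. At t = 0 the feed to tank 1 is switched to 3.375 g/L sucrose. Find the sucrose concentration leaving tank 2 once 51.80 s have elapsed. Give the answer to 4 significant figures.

Time constants: τᵢ = Vᵢ/Q for each well-mixed tank.
τ₁ = 33.56/2.015 = 16.6551 s; τ₂ = 70.07/2.015 = 34.7742 s.
Tank 1: C₁ = C_in(1 − e^(−t/τ₁)). Tank 2 (τ₁ ≠ τ₂): C₂ = C_in[1 − (τ₁ e^(−t/τ₁) − τ₂ e^(−t/τ₂))/(τ₁ − τ₂)].
At t = 51.80: e^(−t/τ₁) = 0.0445938, e^(−t/τ₂) = 0.225460.
C₂ = 3.375·[1 − (16.6551·0.0445938 − 34.7742·0.225460)/(-18.1191)] = 3.375·0.608287 = 2.05297 g/L.

2.053 g/L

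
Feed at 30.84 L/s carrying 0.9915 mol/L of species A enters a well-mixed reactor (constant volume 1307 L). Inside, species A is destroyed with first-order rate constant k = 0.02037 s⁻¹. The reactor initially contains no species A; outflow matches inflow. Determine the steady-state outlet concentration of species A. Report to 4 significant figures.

Accumulation = in − out − consumed: V dC/dt = Q C_in − Q C − k V C.
Steady state (dC/dt = 0): C_ss = Q C_in/(Q + kV) = C_in/(1 + kV/Q).
C_ss = 30.84·0.9915/(30.84 + 0.02037·1307) = 30.5779/57.4636 = 0.532126 mol/L.

0.5321 mol/L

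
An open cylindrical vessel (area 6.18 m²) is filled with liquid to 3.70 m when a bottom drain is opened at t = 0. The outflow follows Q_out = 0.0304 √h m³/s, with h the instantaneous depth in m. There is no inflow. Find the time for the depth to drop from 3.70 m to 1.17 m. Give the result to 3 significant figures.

342 s

A dh/dt = −Q_out = −0.0304 √h.
This is separable: 2 d(√h)/dt = −0.0304/A, so √h = √h₀ − (0.0304/(2A)) t.
t = 2A(√h₀ − √h)/0.0304 = 2·6.18·(√3.70 − √1.17)/0.0304
  = 12.360 × (1.9235 − 1.0817) / 0.0304 = 342.29 s.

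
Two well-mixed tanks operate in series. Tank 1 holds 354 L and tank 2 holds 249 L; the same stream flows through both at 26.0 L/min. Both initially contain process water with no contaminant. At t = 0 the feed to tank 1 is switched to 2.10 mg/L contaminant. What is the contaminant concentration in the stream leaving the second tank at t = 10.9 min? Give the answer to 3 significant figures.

Time constants: τᵢ = Vᵢ/Q for each well-mixed tank.
τ₁ = 354/26.0 = 13.615 min; τ₂ = 249/26.0 = 9.5769 min.
Tank 1: C₁ = C_in(1 − e^(−t/τ₁)). Tank 2 (τ₁ ≠ τ₂): C₂ = C_in[1 − (τ₁ e^(−t/τ₁) − τ₂ e^(−t/τ₂))/(τ₁ − τ₂)].
At t = 10.9: e^(−t/τ₁) = 0.44908, e^(−t/τ₂) = 0.32041.
C₂ = 2.10·[1 − (13.615·0.44908 − 9.5769·0.32041)/(4.0385)] = 2.10·0.24581 = 0.51619 mg/L.

0.516 mg/L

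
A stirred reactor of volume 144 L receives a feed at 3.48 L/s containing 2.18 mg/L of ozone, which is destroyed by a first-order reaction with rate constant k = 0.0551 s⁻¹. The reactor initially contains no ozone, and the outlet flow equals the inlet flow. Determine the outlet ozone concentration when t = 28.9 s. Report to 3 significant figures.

0.597 mg/L

Species balance: V dC/dt = Q C_in − Q C − k V C.
dC/dt = (Q/V) C_in − (Q/V + k) C; effective rate a = Q/V + k = 0.024167 + 0.0551 = 0.079267 s⁻¹.
C_ss = Q C_in/(Q + kV) = 0.66463 mg/L; C(t) = C_ss + (C₀ − C_ss) e^(−a t).
C(28.9) = 0.66463 + (-0.66463)·e^(−0.079267·28.9) = 0.66463 + (-0.66463)·0.10118 = 0.59738 mg/L.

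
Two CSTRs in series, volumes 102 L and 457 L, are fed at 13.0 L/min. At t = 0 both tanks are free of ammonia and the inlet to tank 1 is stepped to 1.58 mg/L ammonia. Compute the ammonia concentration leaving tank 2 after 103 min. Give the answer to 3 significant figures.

Species balance on tank i: dCᵢ/dt = (Cᵢ₋₁ − Cᵢ)/τᵢ with τᵢ = Vᵢ/Q.
τ₁ = 102/13.0 = 7.8462 min; τ₂ = 457/13.0 = 35.154 min.
Solving the cascade with C₁(0)=C₂(0)=0 gives C₂(t) = C_in[1 − (τ₁ e^(−t/τ₁) − τ₂ e^(−t/τ₂))/(τ₁ − τ₂)].
At t = 103: e^(−t/τ₁) = 1.9899e-06, e^(−t/τ₂) = 0.053398.
C₂ = 1.58·[1 − (7.8462·1.9899e-06 − 35.154·0.053398)/(-27.308)] = 1.58·0.93126 = 1.4714 mg/L.

1.47 mg/L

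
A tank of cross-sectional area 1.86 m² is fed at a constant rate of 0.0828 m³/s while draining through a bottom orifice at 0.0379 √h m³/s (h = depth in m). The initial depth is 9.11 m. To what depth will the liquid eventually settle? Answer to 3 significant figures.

4.77 m

A dh/dt = Q_in − 0.0379 √h. Steady state requires inflow = outflow:
Q_in = 0.0379 √h_ss ⇒ √h_ss = 0.0828/0.0379 = 2.1847.
h_ss = 2.1847² = 4.7729 m. (Since h₀ = 9.11 m > h_ss, the level will fall toward this value.)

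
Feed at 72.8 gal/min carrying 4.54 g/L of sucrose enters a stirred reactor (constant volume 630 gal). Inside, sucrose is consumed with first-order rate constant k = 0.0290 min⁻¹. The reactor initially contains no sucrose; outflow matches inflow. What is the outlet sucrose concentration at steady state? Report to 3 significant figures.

3.63 g/L

V dC/dt = Q(C_in − C) − k V C.
Steady state (dC/dt = 0): C_ss = Q C_in/(Q + kV) = C_in/(1 + kV/Q).
C_ss = 72.8·4.54/(72.8 + 0.0290·630) = 330.51/91.070 = 3.6292 g/L.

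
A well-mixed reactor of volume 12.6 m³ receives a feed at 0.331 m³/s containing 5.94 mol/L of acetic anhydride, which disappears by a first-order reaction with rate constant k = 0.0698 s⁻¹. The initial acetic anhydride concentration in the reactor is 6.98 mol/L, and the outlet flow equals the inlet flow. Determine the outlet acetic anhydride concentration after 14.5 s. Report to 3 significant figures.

Accumulation = in − out − consumed: V dC/dt = Q C_in − Q C − k V C.
This is linear with rate a = Q/V + k = 0.096070 s⁻¹.
C_ss = Q C_in/(Q + kV) = 1.6243 mol/L; C(t) = C_ss + (C₀ − C_ss) e^(−a t).
C(14.5) = 1.6243 + (5.3557)·e^(−0.096070·14.5) = 1.6243 + (5.3557)·0.24833 = 2.9542 mol/L.

2.95 mol/L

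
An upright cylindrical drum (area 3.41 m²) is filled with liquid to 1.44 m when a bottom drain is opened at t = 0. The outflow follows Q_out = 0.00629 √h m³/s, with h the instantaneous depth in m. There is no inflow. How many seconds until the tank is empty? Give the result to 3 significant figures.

1300 s

With no inflow, A dh/dt = −0.00629 √h.
∫ h^(−1/2) dh = −(0.00629/A) ∫ dt, giving 2√h = 2√h₀ − (0.00629/A) t.
Tank is empty when √h = 0: t_empty = 2A√h₀/0.00629.
t_empty = 2·3.41·√1.44/0.00629 = 6.8200·1.2000/0.00629 = 1301.1 s.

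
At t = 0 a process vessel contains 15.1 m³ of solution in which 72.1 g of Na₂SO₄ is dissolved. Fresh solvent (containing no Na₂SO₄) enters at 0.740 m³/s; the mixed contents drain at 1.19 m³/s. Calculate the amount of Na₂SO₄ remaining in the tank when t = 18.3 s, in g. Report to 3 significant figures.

Total volume: dV/dt = Q_in − Q_out = -0.45000 m³/s, so V(t) = 15.1 − 0.45000 t and V(18.3) = 6.8650 m³.
Species balance (pure solvent in): dm/dt = −Q_out · m/V(t).
Separate: dm/m = −Q_out dt/V(t) ⇒ ln(m/m₀) = −(Q_out/(Q_in−Q_out)) ln(V/V₀).
m = m₀ (V₀/V)^(Q_out/(Q_in−Q_out)) = 72.1 × (15.1/6.8650)^(-2.6444) = 8.9670 g.

8.97 g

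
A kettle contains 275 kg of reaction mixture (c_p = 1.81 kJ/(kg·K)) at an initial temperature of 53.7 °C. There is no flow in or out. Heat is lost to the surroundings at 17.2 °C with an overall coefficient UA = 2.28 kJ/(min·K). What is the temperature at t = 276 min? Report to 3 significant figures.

Lumped-capacitance energy balance: M c_p dT/dt = UA(T_amb − T).
dT/dt = (T_ss − T)/τ with T_ss = T_amb = 17.200 °C, τ = M c_p/UA = 275·1.81/2.28 = 218.31 min.
This is linear first-order; T(t) = T_ss + (T₀ − T_ss) e^(−t/τ).
T(276) = 17.200 + (36.500)·0.28245 = 27.509 °C.

27.5 °C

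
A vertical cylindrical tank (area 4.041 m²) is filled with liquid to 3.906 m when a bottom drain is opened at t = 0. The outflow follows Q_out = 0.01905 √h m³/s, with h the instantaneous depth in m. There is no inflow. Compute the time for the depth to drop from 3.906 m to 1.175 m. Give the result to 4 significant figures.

With no inflow, A dh/dt = −0.01905 √h.
This is separable: 2 d(√h)/dt = −0.01905/A, so √h = √h₀ − (0.01905/(2A)) t.
t = 2A(√h₀ − √h)/0.01905 = 2·4.041·(√3.906 − √1.175)/0.01905
  = 8.08200 × (1.97636 − 1.08397) / 0.01905 = 378.597 s.

378.6 s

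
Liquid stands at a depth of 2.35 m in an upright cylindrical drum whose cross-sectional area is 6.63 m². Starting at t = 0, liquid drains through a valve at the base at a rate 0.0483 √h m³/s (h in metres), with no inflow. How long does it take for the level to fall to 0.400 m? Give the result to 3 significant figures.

With no inflow, A dh/dt = −0.0483 √h.
Separate and integrate: 2(√h − √h₀) = −(0.0483/A) t.
t = 2A(√h₀ − √h)/0.0483 = 2·6.63·(√2.35 − √0.400)/0.0483
  = 13.260 × (1.5330 − 0.63246) / 0.0483 = 247.22 s.

247 s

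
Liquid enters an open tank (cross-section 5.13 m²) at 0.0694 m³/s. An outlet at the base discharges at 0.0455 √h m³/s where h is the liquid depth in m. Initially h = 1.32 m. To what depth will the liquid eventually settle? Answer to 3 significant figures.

2.33 m

A dh/dt = Q_in − 0.0455 √h. Steady state requires inflow = outflow:
Q_in = 0.0455 √h_ss ⇒ √h_ss = 0.0694/0.0455 = 1.5253.
h_ss = 1.5253² = 2.3265 m. (Since h₀ = 1.32 m < h_ss, the level will rise toward this value.)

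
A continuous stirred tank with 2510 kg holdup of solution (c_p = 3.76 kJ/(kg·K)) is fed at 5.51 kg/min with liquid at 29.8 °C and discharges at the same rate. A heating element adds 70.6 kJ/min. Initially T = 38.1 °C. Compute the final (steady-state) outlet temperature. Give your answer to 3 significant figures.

Energy balance: M c_p dT/dt = ṁ c_p (T_in − T) + 70.6.
At steady state dT/dt = 0 ⇒ T_ss = T_in + Q̇/(ṁ c_p) = 29.8 + 70.6/(5.51·3.76) = 33.208 °C.

33.2 °C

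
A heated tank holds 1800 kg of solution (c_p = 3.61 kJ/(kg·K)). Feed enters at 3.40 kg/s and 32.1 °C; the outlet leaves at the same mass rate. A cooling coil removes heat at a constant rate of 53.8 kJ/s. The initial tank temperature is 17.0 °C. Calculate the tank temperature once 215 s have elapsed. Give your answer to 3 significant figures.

M c_p dT/dt = ṁ c_p (T_in − T) − Q̇.
τ = M/ṁ = 529.41 s; T_ss = T_in − Q̇/(ṁ c_p) = 32.1 − 53.8/(3.40·3.61) = 27.717 °C.
Integrating: T(t) = T_ss + (T₀ − T_ss) e^(−t/τ).
T(215) = 27.717 + (-10.717)·e^(−215/529.41) = 27.717 + (-10.717)·0.66624 = 20.577 °C.

20.6 °C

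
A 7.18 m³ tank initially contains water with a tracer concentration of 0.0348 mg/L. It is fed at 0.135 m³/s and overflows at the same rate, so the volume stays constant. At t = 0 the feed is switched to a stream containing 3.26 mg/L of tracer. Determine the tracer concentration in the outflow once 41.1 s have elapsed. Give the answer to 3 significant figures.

Accumulation = in − out for the solute gives V dC/dt = Q(C_in − C).
So dC/dt = (C_in − C)/τ with τ = V/Q = 7.18/0.135 = 53.185 s.
This is linear first-order; C(t) = C_in + (C₀ − C_in) e^(−t/τ).
C(41.1) = 3.26 + (0.0348 − 3.26)·e^(−41.1/53.185) = 3.26 + (-3.2252)·0.46173 = 1.7708 mg/L.

1.77 mg/L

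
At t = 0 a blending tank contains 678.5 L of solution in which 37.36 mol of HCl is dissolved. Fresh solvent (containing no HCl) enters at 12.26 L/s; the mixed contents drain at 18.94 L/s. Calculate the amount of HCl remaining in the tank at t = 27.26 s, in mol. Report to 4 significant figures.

Let m(t) be the amount of HCl. Volume: V(t) = V₀ + (Q_in − Q_out) t = 678.5 − 6.68000 t; V(27.26) = 496.403 L.
Solute balance: dm/dt = 0 − Q_out C = −Q_out m/V(t).
dm/m = −Q_out dt/(V₀ − 6.68000 t); integrating gives ln(m/m₀) = −(Q_out/(Q_in−Q_out)) ln(V/V₀).
m = m₀ (V₀/V)^(Q_out/(Q_in−Q_out)) = 37.36 × (678.5/496.403)^(-2.83533) = 15.4031 mol.

15.40 mol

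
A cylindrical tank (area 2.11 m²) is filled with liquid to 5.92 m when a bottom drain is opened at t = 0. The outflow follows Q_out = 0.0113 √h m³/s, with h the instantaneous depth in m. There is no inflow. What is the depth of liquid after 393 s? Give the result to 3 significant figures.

1.91 m

A dh/dt = −Q_out = −0.0113 √h.
Separate and integrate: 2(√h − √h₀) = −(0.0113/A) t.
√h = √5.92 − 0.0113·393/(2·2.11) = 2.4331 − 1.0523 = 1.3808.
h = 1.3808² = 1.9065 m.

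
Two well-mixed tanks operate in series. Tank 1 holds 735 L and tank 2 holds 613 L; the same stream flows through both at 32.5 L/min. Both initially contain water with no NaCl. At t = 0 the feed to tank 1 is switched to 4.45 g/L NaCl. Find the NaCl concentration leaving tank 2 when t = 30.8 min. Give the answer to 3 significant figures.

Time constants: τᵢ = Vᵢ/Q for each well-mixed tank.
τ₁ = 735/32.5 = 22.615 min; τ₂ = 613/32.5 = 18.862 min.
Solving the cascade with C₁(0)=C₂(0)=0 gives C₂(t) = C_in[1 − (τ₁ e^(−t/τ₁) − τ₂ e^(−t/τ₂))/(τ₁ − τ₂)].
At t = 30.8: e^(−t/τ₁) = 0.25617, e^(−t/τ₂) = 0.19535.
C₂ = 4.45·[1 − (22.615·0.25617 − 18.862·0.19535)/(3.7538)] = 4.45·0.43823 = 1.9501 g/L.

1.95 g/L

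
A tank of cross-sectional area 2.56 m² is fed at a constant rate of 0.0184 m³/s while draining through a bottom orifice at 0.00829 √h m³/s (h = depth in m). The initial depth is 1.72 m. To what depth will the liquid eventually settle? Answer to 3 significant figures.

4.93 m

A dh/dt = Q_in − 0.00829 √h. Steady state requires inflow = outflow:
Q_in = 0.00829 √h_ss ⇒ √h_ss = 0.0184/0.00829 = 2.2195.
h_ss = 2.2195² = 4.9264 m. (Since h₀ = 1.72 m < h_ss, the level will rise toward this value.)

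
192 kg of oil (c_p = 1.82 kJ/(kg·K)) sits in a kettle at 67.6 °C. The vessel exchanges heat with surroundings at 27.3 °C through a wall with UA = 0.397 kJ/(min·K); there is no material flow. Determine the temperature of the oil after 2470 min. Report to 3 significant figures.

M c_p dT/dt = −UA(T − T_amb).
dT/dt = (T_ss − T)/τ with T_ss = T_amb = 27.300 °C, τ = M c_p/UA = 192·1.82/0.397 = 880.20 min.
This is linear first-order; T(t) = T_ss + (T₀ − T_ss) e^(−t/τ).
T(2470) = 27.300 + (40.300)·0.060436 = 29.736 °C.

29.7 °C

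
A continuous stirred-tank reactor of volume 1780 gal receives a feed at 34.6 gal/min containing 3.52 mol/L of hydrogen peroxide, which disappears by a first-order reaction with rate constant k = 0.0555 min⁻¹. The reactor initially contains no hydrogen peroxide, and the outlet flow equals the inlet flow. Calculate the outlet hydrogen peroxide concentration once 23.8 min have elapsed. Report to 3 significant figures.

Accumulation = in − out − consumed: V dC/dt = Q C_in − Q C − k V C.
This is linear with rate a = Q/V + k = 0.074938 min⁻¹.
C_ss = Q C_in/(Q + kV) = 0.91305 mol/L; C(t) = C_ss + (C₀ − C_ss) e^(−a t).
C(23.8) = 0.91305 + (-0.91305)·e^(−0.074938·23.8) = 0.91305 + (-0.91305)·0.16804 = 0.75962 mol/L.

0.760 mol/L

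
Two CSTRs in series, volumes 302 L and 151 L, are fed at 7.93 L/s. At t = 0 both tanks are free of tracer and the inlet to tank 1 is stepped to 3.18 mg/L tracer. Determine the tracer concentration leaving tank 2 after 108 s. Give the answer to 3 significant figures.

Species balance on tank i: dCᵢ/dt = (Cᵢ₋₁ − Cᵢ)/τᵢ with τᵢ = Vᵢ/Q.
τ₁ = 302/7.93 = 38.083 s; τ₂ = 151/7.93 = 19.042 s.
Solving the cascade with C₁(0)=C₂(0)=0 gives C₂(t) = C_in[1 − (τ₁ e^(−t/τ₁) − τ₂ e^(−t/τ₂))/(τ₁ − τ₂)].
At t = 108: e^(−t/τ₁) = 0.058666, e^(−t/τ₂) = 0.0034417.
C₂ = 3.18·[1 − (38.083·0.058666 − 19.042·0.0034417)/(19.042)] = 3.18·0.88611 = 2.8178 mg/L.

2.82 mg/L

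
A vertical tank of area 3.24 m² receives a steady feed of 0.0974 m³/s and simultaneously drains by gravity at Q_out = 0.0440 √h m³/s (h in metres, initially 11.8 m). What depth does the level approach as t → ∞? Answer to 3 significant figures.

4.90 m

A dh/dt = Q_in − 0.0440 √h. Steady state requires inflow = outflow:
Q_in = 0.0440 √h_ss ⇒ √h_ss = 0.0974/0.0440 = 2.2136.
h_ss = 2.2136² = 4.9002 m. (Since h₀ = 11.8 m > h_ss, the level will fall toward this value.)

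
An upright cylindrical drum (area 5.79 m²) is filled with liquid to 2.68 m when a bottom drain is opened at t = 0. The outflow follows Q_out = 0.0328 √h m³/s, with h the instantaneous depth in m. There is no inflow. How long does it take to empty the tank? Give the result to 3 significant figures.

A dh/dt = −Q_out = −0.0328 √h.
Separate and integrate: 2(√h − √h₀) = −(0.0328/A) t.
Tank is empty when √h = 0: t_empty = 2A√h₀/0.0328.
t_empty = 2·5.79·√2.68/0.0328 = 11.580·1.6371/0.0328 = 577.97 s.

578 s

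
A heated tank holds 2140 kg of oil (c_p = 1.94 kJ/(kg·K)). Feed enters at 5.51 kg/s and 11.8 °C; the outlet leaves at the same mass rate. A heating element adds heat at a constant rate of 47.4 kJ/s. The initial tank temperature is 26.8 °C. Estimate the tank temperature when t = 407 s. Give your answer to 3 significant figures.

M c_p dT/dt = ṁ c_p (T_in − T) + Q̇.
Rearrange: dT/dt = (T_ss − T)/τ with τ = M/ṁ = 388.38 s and T_ss = T_in + Q̇/(ṁ c_p) = 16.234 °C.
Integrating: T(t) = T_ss + (T₀ − T_ss) e^(−t/τ).
T(407) = 16.234 + (10.566)·e^(−407/388.38) = 16.234 + (10.566)·0.35066 = 19.939 °C.

19.9 °C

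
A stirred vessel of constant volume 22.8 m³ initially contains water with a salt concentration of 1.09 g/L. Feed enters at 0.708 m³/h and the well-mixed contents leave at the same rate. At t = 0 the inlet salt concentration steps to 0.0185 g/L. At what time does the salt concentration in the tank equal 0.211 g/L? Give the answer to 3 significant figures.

Species balance: V dC/dt = Q(C_in − C) ⇒ τ = V/Q = 32.203 h.
C(t) = C_in + (C₀ − C_in) e^(−t/τ). Set C = 0.211 and solve for t:
e^(−t/τ) = (C − C_in)/(C₀ − C_in) = (0.211 − 0.0185)/(1.09 − 0.0185) = 0.17965
t = −τ ln(…) = 32.203 × 1.7167 = 55.284 h.

55.3 h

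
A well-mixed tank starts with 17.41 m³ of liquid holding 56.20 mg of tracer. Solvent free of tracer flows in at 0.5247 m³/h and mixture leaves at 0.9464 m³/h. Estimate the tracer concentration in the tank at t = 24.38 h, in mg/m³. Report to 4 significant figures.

1.063 mg/m³

Total volume: dV/dt = Q_in − Q_out = -0.421700 m³/h, so V(t) = 17.41 − 0.421700 t and V(24.38) = 7.12895 m³.
Solute balance: dm/dt = 0 − Q_out C = −Q_out m/V(t).
Separate: dm/m = −Q_out dt/V(t) ⇒ ln(m/m₀) = −(Q_out/(Q_in−Q_out)) ln(V/V₀).
m = m₀ (V₀/V)^(Q_out/(Q_in−Q_out)) = 56.20 × (17.41/7.12895)^(-2.24425) = 7.57665 mg.
C = m/V = 7.57665/7.12895 = 1.06280 mg/m³.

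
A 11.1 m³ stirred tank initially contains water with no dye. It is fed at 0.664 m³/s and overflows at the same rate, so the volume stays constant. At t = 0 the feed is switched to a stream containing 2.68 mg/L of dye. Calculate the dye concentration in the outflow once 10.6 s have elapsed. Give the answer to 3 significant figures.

1.26 mg/L

Unsteady species balance (constant V, well mixed): V dC/dt = Q(C_in − C).
Time constant τ = V/Q = 11.1/0.664 = 16.717 s.
Integrating: C(t) = C_in + (C₀ − C_in) e^(−t/τ).
C(10.6) = 2.68 + (0 − 2.68)·e^(−10.6/16.717) = 2.68 + (-2.6800)·0.53042 = 1.2585 mg/L.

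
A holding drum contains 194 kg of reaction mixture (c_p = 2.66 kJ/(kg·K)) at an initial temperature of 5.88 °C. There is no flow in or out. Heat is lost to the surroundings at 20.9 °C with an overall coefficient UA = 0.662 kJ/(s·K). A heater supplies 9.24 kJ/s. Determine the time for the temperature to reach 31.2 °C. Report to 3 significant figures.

1610 s

Lumped-capacitance energy balance: M c_p dT/dt = UA(T_amb − T) + Q̇.
τ = M c_p/UA = 779.52 s; T_ss = T_amb + Q̇/UA = 20.9 + 9.24/0.662 = 34.858 °C.
T(t) = T_ss + (T₀ − T_ss)e^(−t/τ); set T = 31.2:
t = −τ ln[(T − T_ss)/(T₀ − T_ss)] = −779.52 · ln(0.12622) = 1613.4 s.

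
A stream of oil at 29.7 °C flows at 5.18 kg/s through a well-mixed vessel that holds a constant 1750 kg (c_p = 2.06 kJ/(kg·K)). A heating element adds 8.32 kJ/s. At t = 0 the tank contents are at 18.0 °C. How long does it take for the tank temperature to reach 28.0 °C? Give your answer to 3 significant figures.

M c_p dT/dt = ṁ c_p (T_in − T) + Q̇.
τ = M/ṁ = 337.84 s; T_ss = T_in + Q̇/(ṁ c_p) = 30.480 °C.
T(t) = T_ss + (T₀ − T_ss) e^(−t/τ). Set T = 28.0:
e^(−t/τ) = (28.0 − 30.480)/(18.0 − 30.480) = 0.19870
t = −337.84 · ln(0.19870) = 545.93 s.

546 s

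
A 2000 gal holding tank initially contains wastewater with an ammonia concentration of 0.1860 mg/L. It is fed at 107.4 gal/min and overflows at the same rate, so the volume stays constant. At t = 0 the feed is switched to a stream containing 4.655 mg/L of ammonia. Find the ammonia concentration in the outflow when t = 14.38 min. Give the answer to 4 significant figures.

Mass balance on the solute (V constant): V dC/dt = Q(C_in − C).
Rewrite as dC/dt + C/τ = C_in/τ, τ = V/Q = 18.6220 min.
Integrating: C(t) = C_in + (C₀ − C_in) e^(−t/τ).
C(14.38) = 4.655 + (0.1860 − 4.655)·e^(−14.38/18.6220) = 4.655 + (-4.46900)·0.461993 = 2.59035 mg/L.

2.590 mg/L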